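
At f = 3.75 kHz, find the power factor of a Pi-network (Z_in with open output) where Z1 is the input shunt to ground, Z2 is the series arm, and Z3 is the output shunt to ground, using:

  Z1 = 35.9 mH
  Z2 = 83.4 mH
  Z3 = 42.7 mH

Step 1 — Angular frequency: ω = 2π·f = 2π·3750 = 2.356e+04 rad/s.
Step 2 — Component impedances:
  Z1: Z = jωL = j·2.356e+04·0.0359 = 0 + j845.9 Ω
  Z2: Z = jωL = j·2.356e+04·0.0834 = 0 + j1965 Ω
  Z3: Z = jωL = j·2.356e+04·0.0427 = 0 + j1006 Ω
Step 3 — With open output, the series arm Z2 and the output shunt Z3 appear in series to ground: Z2 + Z3 = 0 + j2971 Ω.
Step 4 — Parallel with input shunt Z1: Z_in = Z1 || (Z2 + Z3) = 0 + j658.4 Ω = 658.4∠90.0° Ω.
Step 5 — Power factor: PF = cos(φ) = Re(Z)/|Z| = -0/658.4 = -0.
Step 6 — Type: Im(Z) = 658.4 ⇒ lagging (phase φ = 90.0°).

PF = -0 (lagging, φ = 90.0°)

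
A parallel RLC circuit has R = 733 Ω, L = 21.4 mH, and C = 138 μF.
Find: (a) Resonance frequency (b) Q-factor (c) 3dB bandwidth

Step 1 — Resonance: ω₀ = 1/√(LC) = 1/√(0.0214·0.000138) = 581.9 rad/s.
Step 2 — f₀ = ω₀/(2π) = 92.61 Hz.
Step 3 — Parallel Q: Q = R/(ω₀L) = 733/(581.9·0.0214) = 58.86.
Step 4 — Bandwidth: Δω = ω₀/Q = 9.886 rad/s; BW = Δω/(2π) = 1.573 Hz.

(a) f₀ = 92.61 Hz  (b) Q = 58.86  (c) BW = 1.573 Hz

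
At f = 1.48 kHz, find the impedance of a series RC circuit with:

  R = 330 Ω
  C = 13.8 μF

Step 1 — Angular frequency: ω = 2π·f = 2π·1480 = 9299 rad/s.
Step 2 — Component impedances:
  R: Z = R = 330 Ω
  C: Z = 1/(jωC) = -j/(ω·C) = 0 - j7.793 Ω
Step 3 — Series combination: Z_total = R + C = 330 - j7.793 Ω = 330.1∠-1.4° Ω.

Z = 330 - j7.793 Ω = 330.1∠-1.4° Ω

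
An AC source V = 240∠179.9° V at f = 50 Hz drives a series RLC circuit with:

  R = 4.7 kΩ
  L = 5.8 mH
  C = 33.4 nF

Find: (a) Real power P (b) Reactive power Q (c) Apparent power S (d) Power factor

Step 1 — Angular frequency: ω = 2π·f = 2π·50 = 314.2 rad/s.
Step 2 — Component impedances:
  R: Z = R = 4700 Ω
  L: Z = jωL = j·314.2·0.0058 = 0 + j1.822 Ω
  C: Z = 1/(jωC) = -j/(ω·C) = 0 - j9.53e+04 Ω
Step 3 — Series combination: Z_total = R + L + C = 4700 - j9.53e+04 Ω = 9.542e+04∠-87.2° Ω.
Step 4 — Source phasor: V = 240∠179.9° V = -240 + j0.4189 V.
Step 5 — Current: I = V / Z = -0.0001283 - j0.002512 A = 0.002515∠-92.9° A.
Step 6 — Complex power: S = V·I* = 0.02974 - j0.6029 VA.
Step 7 — Real power: P = Re(S) = 0.02974 W.
Step 8 — Reactive power: Q = Im(S) = -0.6029 VAR.
Step 9 — Apparent power: |S| = 0.6037 VA.
Step 10 — Power factor: PF = P/|S| = 0.04926 (leading).

(a) P = 0.02974 W  (b) Q = -0.6029 VAR  (c) S = 0.6037 VA  (d) PF = 0.04926 (leading)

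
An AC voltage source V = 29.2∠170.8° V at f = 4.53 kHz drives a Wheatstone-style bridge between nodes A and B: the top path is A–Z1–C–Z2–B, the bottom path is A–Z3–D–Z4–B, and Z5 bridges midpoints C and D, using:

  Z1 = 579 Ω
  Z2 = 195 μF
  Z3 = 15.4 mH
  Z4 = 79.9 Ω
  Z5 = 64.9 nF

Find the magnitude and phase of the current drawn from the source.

Step 1 — Angular frequency: ω = 2π·f = 2π·4530 = 2.846e+04 rad/s.
Step 2 — Component impedances:
  Z1: Z = R = 579 Ω
  Z2: Z = 1/(jωC) = -j/(ω·C) = 0 - j0.1802 Ω
  Z3: Z = jωL = j·2.846e+04·0.0154 = 0 + j438.3 Ω
  Z4: Z = R = 79.9 Ω
  Z5: Z = 1/(jωC) = -j/(ω·C) = 0 - j541.3 Ω
Step 3 — Bridge requires nodal analysis (the Z5 bridge couples midpoints C and D, so the two paths cannot be reduced to a simple series/parallel combination). Setting node B to ground and injecting 1 A at node A, the 3-node admittance system at A, C, D solves to V_A = Z_AB = 220.3 + j233 Ω = 320.7∠46.6° Ω.
Step 4 — Source phasor: V = 29.2∠170.8° V = -28.82 + j4.669 V.
Step 5 — Ohm's law: I = V / Z_total = (-28.82 + j4.669) / (220.3 + j233) = -0.05118 + j0.07532 A.
Step 6 — Convert to polar: |I| = 0.09106 A, ∠I = 124.2°.

I = 0.09106∠124.2° A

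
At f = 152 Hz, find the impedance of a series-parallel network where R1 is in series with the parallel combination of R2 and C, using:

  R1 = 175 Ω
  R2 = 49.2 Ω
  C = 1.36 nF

Step 1 — Angular frequency: ω = 2π·f = 2π·152 = 955 rad/s.
Step 2 — Component impedances:
  R1: Z = R = 175 Ω
  R2: Z = R = 49.2 Ω
  C: Z = 1/(jωC) = -j/(ω·C) = 0 - j7.699e+05 Ω
Step 3 — Parallel branch: R2 || C = 1/(1/R2 + 1/C) = 49.2 - j0.003144 Ω.
Step 4 — Series with R1: Z_total = R1 + (R2 || C) = 224.2 - j0.003144 Ω = 224.2∠-0.0° Ω.

Z = 224.2 - j0.003144 Ω = 224.2∠-0.0° Ω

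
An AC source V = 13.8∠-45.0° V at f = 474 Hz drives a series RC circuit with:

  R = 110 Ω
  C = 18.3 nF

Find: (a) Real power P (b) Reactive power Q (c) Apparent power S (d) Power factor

Step 1 — Angular frequency: ω = 2π·f = 2π·474 = 2978 rad/s.
Step 2 — Component impedances:
  R: Z = R = 110 Ω
  C: Z = 1/(jωC) = -j/(ω·C) = 0 - j1.835e+04 Ω
Step 3 — Series combination: Z_total = R + C = 110 - j1.835e+04 Ω = 1.835e+04∠-89.7° Ω.
Step 4 — Source phasor: V = 13.8∠-45.0° V = 9.758 - j9.758 V.
Step 5 — Current: I = V / Z = 0.000535 + j0.0005286 A = 0.0007521∠44.7° A.
Step 6 — Complex power: S = V·I* = 6.222e-05 - j0.01038 VA.
Step 7 — Real power: P = Re(S) = 6.222e-05 W.
Step 8 — Reactive power: Q = Im(S) = -0.01038 VAR.
Step 9 — Apparent power: |S| = 0.01038 VA.
Step 10 — Power factor: PF = P/|S| = 0.005995 (leading).

(a) P = 6.222e-05 W  (b) Q = -0.01038 VAR  (c) S = 0.01038 VA  (d) PF = 0.005995 (leading)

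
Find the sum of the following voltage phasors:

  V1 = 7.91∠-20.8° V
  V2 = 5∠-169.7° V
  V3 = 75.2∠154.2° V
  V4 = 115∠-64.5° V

Step 1 — Convert each phasor to rectangular form:
  V1 = 7.91·(cos(-20.8°) + j·sin(-20.8°)) = 7.394 - j2.809 V
  V2 = 5·(cos(-169.7°) + j·sin(-169.7°)) = -4.919 - j0.894 V
  V3 = 75.2·(cos(154.2°) + j·sin(154.2°)) = -67.7 + j32.73 V
  V4 = 115·(cos(-64.5°) + j·sin(-64.5°)) = 49.51 - j103.8 V
Step 2 — Sum components: V_total = -15.72 - j74.77 V.
Step 3 — Convert to polar: |V_total| = 76.41 V, ∠V_total = -101.9°.

V_total = 76.41∠-101.9° V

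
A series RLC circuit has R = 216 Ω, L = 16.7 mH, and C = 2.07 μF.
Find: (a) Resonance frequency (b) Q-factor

Step 1 — Resonance condition Im(Z)=0 gives ω₀ = 1/√(LC).
Step 2 — ω₀ = 1/√(0.0167·2.07e-06) = 5378 rad/s.
Step 3 — f₀ = ω₀/(2π) = 856 Hz.
Step 4 — Series Q: Q = ω₀L/R = 5378·0.0167/216 = 0.4158.

(a) f₀ = 856 Hz  (b) Q = 0.4158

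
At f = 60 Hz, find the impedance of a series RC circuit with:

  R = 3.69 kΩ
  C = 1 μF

Step 1 — Angular frequency: ω = 2π·f = 2π·60 = 377 rad/s.
Step 2 — Component impedances:
  R: Z = R = 3690 Ω
  C: Z = 1/(jωC) = -j/(ω·C) = 0 - j2653 Ω
Step 3 — Series combination: Z_total = R + C = 3690 - j2653 Ω = 4544∠-35.7° Ω.

Z = 3690 - j2653 Ω = 4544∠-35.7° Ω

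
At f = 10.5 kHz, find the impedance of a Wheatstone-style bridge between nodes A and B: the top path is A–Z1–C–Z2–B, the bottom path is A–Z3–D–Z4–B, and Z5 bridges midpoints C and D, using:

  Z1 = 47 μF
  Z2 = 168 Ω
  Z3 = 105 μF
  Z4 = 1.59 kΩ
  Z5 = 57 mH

Step 1 — Angular frequency: ω = 2π·f = 2π·1.05e+04 = 6.597e+04 rad/s.
Step 2 — Component impedances:
  Z1: Z = 1/(jωC) = -j/(ω·C) = 0 - j0.3225 Ω
  Z2: Z = R = 168 Ω
  Z3: Z = 1/(jωC) = -j/(ω·C) = 0 - j0.1444 Ω
  Z4: Z = R = 1590 Ω
  Z5: Z = jωL = j·6.597e+04·0.057 = 0 + j3760 Ω
Step 3 — Bridge requires nodal analysis (the Z5 bridge couples midpoints C and D, so the two paths cannot be reduced to a simple series/parallel combination). Setting node B to ground and injecting 1 A at node A, the 3-node admittance system at A, C, D solves to V_A = Z_AB = 151.9 - j0.2651 Ω = 151.9∠-0.1° Ω.

Z = 151.9 - j0.2651 Ω = 151.9∠-0.1° Ω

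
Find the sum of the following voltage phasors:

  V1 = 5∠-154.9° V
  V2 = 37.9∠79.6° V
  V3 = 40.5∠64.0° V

Step 1 — Convert each phasor to rectangular form:
  V1 = 5·(cos(-154.9°) + j·sin(-154.9°)) = -4.528 - j2.121 V
  V2 = 37.9·(cos(79.6°) + j·sin(79.6°)) = 6.842 + j37.28 V
  V3 = 40.5·(cos(64.0°) + j·sin(64.0°)) = 17.75 + j36.4 V
Step 2 — Sum components: V_total = 20.07 + j71.56 V.
Step 3 — Convert to polar: |V_total| = 74.32 V, ∠V_total = 74.3°.

V_total = 74.32∠74.3° V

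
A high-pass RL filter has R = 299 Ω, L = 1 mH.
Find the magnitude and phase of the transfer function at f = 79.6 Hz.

Step 1 — Angular frequency: ω = 2π·79.6 = 500.1 rad/s.
Step 2 — Transfer function: H(jω) = jωL/(R + jωL).
Step 3 — Numerator jωL = j·0.5001; denominator R + jωL = 299 + j0.5001.
Step 4 — H = 2.798e-06 + j0.001673.
Step 5 — Magnitude: |H| = 0.001673 (-55.5 dB); phase: φ = 89.9°.

|H| = 0.001673 (-55.5 dB), φ = 89.9°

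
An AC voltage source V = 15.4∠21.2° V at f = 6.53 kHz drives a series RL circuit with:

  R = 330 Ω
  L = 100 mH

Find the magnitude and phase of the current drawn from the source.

Step 1 — Angular frequency: ω = 2π·f = 2π·6530 = 4.103e+04 rad/s.
Step 2 — Component impedances:
  R: Z = R = 330 Ω
  L: Z = jωL = j·4.103e+04·0.1 = 0 + j4103 Ω
Step 3 — Series combination: Z_total = R + L = 330 + j4103 Ω = 4116∠85.4° Ω.
Step 4 — Source phasor: V = 15.4∠21.2° V = 14.36 + j5.569 V.
Step 5 — Ohm's law: I = V / Z_total = (14.36 + j5.569) / (330 + j4103) = 0.001628 - j0.003368 A.
Step 6 — Convert to polar: |I| = 0.003741 A, ∠I = -64.2°.

I = 0.003741∠-64.2° A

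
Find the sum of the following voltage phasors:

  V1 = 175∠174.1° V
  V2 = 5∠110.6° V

Step 1 — Convert each phasor to rectangular form:
  V1 = 175·(cos(174.1°) + j·sin(174.1°)) = -174.1 + j17.99 V
  V2 = 5·(cos(110.6°) + j·sin(110.6°)) = -1.759 + j4.68 V
Step 2 — Sum components: V_total = -175.8 + j22.67 V.
Step 3 — Convert to polar: |V_total| = 177.3 V, ∠V_total = 172.7°.

V_total = 177.3∠172.7° V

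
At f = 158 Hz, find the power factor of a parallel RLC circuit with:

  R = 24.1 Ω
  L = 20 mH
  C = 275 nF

Step 1 — Angular frequency: ω = 2π·f = 2π·158 = 992.7 rad/s.
Step 2 — Component impedances:
  R: Z = R = 24.1 Ω
  L: Z = jωL = j·992.7·0.02 = 0 + j19.85 Ω
  C: Z = 1/(jωC) = -j/(ω·C) = 0 - j3663 Ω
Step 3 — Parallel combination: 1/Z_total = 1/R + 1/L + 1/C; Z_total = 9.807 + j11.84 Ω = 15.37∠50.4° Ω.
Step 4 — Power factor: PF = cos(φ) = Re(Z)/|Z| = 9.8071/15.374 = 0.6379.
Step 5 — Type: Im(Z) = 11.84 ⇒ lagging (phase φ = 50.4°).

PF = 0.6379 (lagging, φ = 50.4°)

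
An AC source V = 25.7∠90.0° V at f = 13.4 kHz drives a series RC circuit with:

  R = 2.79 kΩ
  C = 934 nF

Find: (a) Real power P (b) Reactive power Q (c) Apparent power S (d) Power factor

Step 1 — Angular frequency: ω = 2π·f = 2π·1.34e+04 = 8.419e+04 rad/s.
Step 2 — Component impedances:
  R: Z = R = 2790 Ω
  C: Z = 1/(jωC) = -j/(ω·C) = 0 - j12.72 Ω
Step 3 — Series combination: Z_total = R + C = 2790 - j12.72 Ω = 2790∠-0.3° Ω.
Step 4 — Source phasor: V = 25.7∠90.0° V = 0 + j25.7 V.
Step 5 — Current: I = V / Z = -4.198e-05 + j0.009211 A = 0.009211∠90.3° A.
Step 6 — Complex power: S = V·I* = 0.2367 - j0.001079 VA.
Step 7 — Real power: P = Re(S) = 0.2367 W.
Step 8 — Reactive power: Q = Im(S) = -0.001079 VAR.
Step 9 — Apparent power: |S| = 0.2367 VA.
Step 10 — Power factor: PF = P/|S| = 1 (leading).

(a) P = 0.2367 W  (b) Q = -0.001079 VAR  (c) S = 0.2367 VA  (d) PF = 1 (leading)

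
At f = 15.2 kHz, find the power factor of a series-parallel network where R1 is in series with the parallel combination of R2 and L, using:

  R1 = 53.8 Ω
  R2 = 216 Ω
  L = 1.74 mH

Step 1 — Angular frequency: ω = 2π·f = 2π·1.52e+04 = 9.55e+04 rad/s.
Step 2 — Component impedances:
  R1: Z = R = 53.8 Ω
  R2: Z = R = 216 Ω
  L: Z = jωL = j·9.55e+04·0.00174 = 0 + j166.2 Ω
Step 3 — Parallel branch: R2 || L = 1/(1/R2 + 1/L) = 80.31 + j104.4 Ω.
Step 4 — Series with R1: Z_total = R1 + (R2 || L) = 134.1 + j104.4 Ω = 170∠37.9° Ω.
Step 5 — Power factor: PF = cos(φ) = Re(Z)/|Z| = 134.11/169.95 = 0.7891.
Step 6 — Type: Im(Z) = 104.4 ⇒ lagging (phase φ = 37.9°).

PF = 0.7891 (lagging, φ = 37.9°)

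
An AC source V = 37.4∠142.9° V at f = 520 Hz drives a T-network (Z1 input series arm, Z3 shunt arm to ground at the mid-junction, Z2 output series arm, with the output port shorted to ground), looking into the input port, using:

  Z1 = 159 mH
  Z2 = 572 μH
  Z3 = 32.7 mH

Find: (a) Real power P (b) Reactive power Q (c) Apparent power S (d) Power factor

Step 1 — Angular frequency: ω = 2π·f = 2π·520 = 3267 rad/s.
Step 2 — Component impedances:
  Z1: Z = jωL = j·3267·0.159 = 0 + j519.5 Ω
  Z2: Z = jωL = j·3267·0.000572 = 0 + j1.869 Ω
  Z3: Z = jωL = j·3267·0.0327 = 0 + j106.8 Ω
Step 3 — With the output port shorted to ground, the output series arm Z2 runs from the junction to ground; the shunt arm Z3 also runs from the junction to ground. They appear in parallel: Z3 || Z2 = 0 + j1.837 Ω.
Step 4 — Series with input arm Z1: Z_in = Z1 + (Z3 || Z2) = 0 + j521.3 Ω = 521.3∠90.0° Ω.
Step 5 — Source phasor: V = 37.4∠142.9° V = -29.83 + j22.56 V.
Step 6 — Current: I = V / Z = 0.04327 + j0.05722 A = 0.07174∠52.9° A.
Step 7 — Complex power: S = V·I* = 0 + j2.683 VA.
Step 8 — Real power: P = Re(S) = 0 W.
Step 9 — Reactive power: Q = Im(S) = 2.683 VAR.
Step 10 — Apparent power: |S| = 2.683 VA.
Step 11 — Power factor: PF = P/|S| = 0 (lagging).

(a) P = 0 W  (b) Q = 2.683 VAR  (c) S = 2.683 VA  (d) PF = 0 (lagging)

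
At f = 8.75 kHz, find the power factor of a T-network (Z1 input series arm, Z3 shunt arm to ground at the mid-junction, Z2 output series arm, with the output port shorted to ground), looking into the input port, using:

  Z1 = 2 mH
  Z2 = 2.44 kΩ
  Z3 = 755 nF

Step 1 — Angular frequency: ω = 2π·f = 2π·8750 = 5.498e+04 rad/s.
Step 2 — Component impedances:
  Z1: Z = jωL = j·5.498e+04·0.002 = 0 + j110 Ω
  Z2: Z = R = 2440 Ω
  Z3: Z = 1/(jωC) = -j/(ω·C) = 0 - j24.09 Ω
Step 3 — With the output port shorted to ground, the output series arm Z2 runs from the junction to ground; the shunt arm Z3 also runs from the junction to ground. They appear in parallel: Z3 || Z2 = 0.2378 - j24.09 Ω.
Step 4 — Series with input arm Z1: Z_in = Z1 + (Z3 || Z2) = 0.2378 + j85.87 Ω = 85.87∠89.8° Ω.
Step 5 — Power factor: PF = cos(φ) = Re(Z)/|Z| = 0.23785/85.867 = 0.00277.
Step 6 — Type: Im(Z) = 85.87 ⇒ lagging (phase φ = 89.8°).

PF = 0.00277 (lagging, φ = 89.8°)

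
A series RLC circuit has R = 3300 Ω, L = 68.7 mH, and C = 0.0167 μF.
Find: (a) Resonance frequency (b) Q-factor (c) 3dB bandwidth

Step 1 — Resonance: ω₀ = 1/√(LC) = 1/√(0.0687·1.67e-08) = 2.952e+04 rad/s.
Step 2 — f₀ = ω₀/(2π) = 4699 Hz.
Step 3 — Series Q: Q = ω₀L/R = 2.952e+04·0.0687/3300 = 0.6146.
Step 4 — Bandwidth: Δω = ω₀/Q = 4.803e+04 rad/s; BW = Δω/(2π) = 7645 Hz.

(a) f₀ = 4699 Hz  (b) Q = 0.6146  (c) BW = 7645 Hz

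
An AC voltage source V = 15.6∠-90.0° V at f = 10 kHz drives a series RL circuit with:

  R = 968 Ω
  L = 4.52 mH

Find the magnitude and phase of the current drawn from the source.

Step 1 — Angular frequency: ω = 2π·f = 2π·1e+04 = 6.283e+04 rad/s.
Step 2 — Component impedances:
  R: Z = R = 968 Ω
  L: Z = jωL = j·6.283e+04·0.00452 = 0 + j284 Ω
Step 3 — Series combination: Z_total = R + L = 968 + j284 Ω = 1009∠16.4° Ω.
Step 4 — Source phasor: V = 15.6∠-90.0° V = 0 - j15.6 V.
Step 5 — Ohm's law: I = V / Z_total = (0 - j15.6) / (968 + j284) = -0.004353 - j0.01484 A.
Step 6 — Convert to polar: |I| = 0.01546 A, ∠I = -106.4°.

I = 0.01546∠-106.4° A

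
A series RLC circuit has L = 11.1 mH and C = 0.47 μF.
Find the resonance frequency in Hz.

Step 1 — Resonance condition Im(Z)=0 gives ω₀ = 1/√(LC).
Step 2 — ω₀ = 1/√(0.0111·4.7e-07) = 1.384e+04 rad/s.
Step 3 — f₀ = ω₀/(2π) = 2203 Hz.

f₀ = 2203 Hz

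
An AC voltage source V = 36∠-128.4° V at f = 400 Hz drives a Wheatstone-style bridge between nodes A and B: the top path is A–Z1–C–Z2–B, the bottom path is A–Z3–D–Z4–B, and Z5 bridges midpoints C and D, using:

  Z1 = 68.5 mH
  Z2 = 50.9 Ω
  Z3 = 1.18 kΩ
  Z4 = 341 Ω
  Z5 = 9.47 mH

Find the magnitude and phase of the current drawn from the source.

Step 1 — Angular frequency: ω = 2π·f = 2π·400 = 2513 rad/s.
Step 2 — Component impedances:
  Z1: Z = jωL = j·2513·0.0685 = 0 + j172.2 Ω
  Z2: Z = R = 50.9 Ω
  Z3: Z = R = 1180 Ω
  Z4: Z = R = 341 Ω
  Z5: Z = jωL = j·2513·0.00947 = 0 + j23.8 Ω
Step 3 — Bridge requires nodal analysis (the Z5 bridge couples midpoints C and D, so the two paths cannot be reduced to a simple series/parallel combination). Setting node B to ground and injecting 1 A at node A, the 3-node admittance system at A, C, D solves to V_A = Z_AB = 69.6 + j168.3 Ω = 182.1∠67.5° Ω.
Step 4 — Source phasor: V = 36∠-128.4° V = -22.36 - j28.21 V.
Step 5 — Ohm's law: I = V / Z_total = (-22.36 - j28.21) / (69.6 + j168.3) = -0.1901 + j0.05426 A.
Step 6 — Convert to polar: |I| = 0.1977 A, ∠I = 164.1°.

I = 0.1977∠164.1° A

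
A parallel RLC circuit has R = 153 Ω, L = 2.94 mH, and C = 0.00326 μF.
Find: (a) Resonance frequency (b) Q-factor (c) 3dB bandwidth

Step 1 — Resonance: ω₀ = 1/√(LC) = 1/√(0.00294·3.26e-09) = 3.23e+05 rad/s.
Step 2 — f₀ = ω₀/(2π) = 5.141e+04 Hz.
Step 3 — Parallel Q: Q = R/(ω₀L) = 153/(3.23e+05·0.00294) = 0.1611.
Step 4 — Bandwidth: Δω = ω₀/Q = 2.005e+06 rad/s; BW = Δω/(2π) = 3.191e+05 Hz.

(a) f₀ = 5.141e+04 Hz  (b) Q = 0.1611  (c) BW = 3.191e+05 Hz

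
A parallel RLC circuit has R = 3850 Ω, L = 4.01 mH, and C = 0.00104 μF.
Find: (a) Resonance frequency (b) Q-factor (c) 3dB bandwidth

Step 1 — Resonance: ω₀ = 1/√(LC) = 1/√(0.00401·1.04e-09) = 4.897e+05 rad/s.
Step 2 — f₀ = ω₀/(2π) = 7.793e+04 Hz.
Step 3 — Parallel Q: Q = R/(ω₀L) = 3850/(4.897e+05·0.00401) = 1.961.
Step 4 — Bandwidth: Δω = ω₀/Q = 2.498e+05 rad/s; BW = Δω/(2π) = 3.975e+04 Hz.

(a) f₀ = 7.793e+04 Hz  (b) Q = 1.961  (c) BW = 3.975e+04 Hz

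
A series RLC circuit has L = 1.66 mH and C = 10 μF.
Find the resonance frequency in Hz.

Step 1 — Resonance condition Im(Z)=0 gives ω₀ = 1/√(LC).
Step 2 — ω₀ = 1/√(0.00166·1e-05) = 7762 rad/s.
Step 3 — f₀ = ω₀/(2π) = 1235 Hz.

f₀ = 1235 Hz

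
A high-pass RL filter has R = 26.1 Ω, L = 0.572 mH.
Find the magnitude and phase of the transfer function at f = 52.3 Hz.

Step 1 — Angular frequency: ω = 2π·52.3 = 328.6 rad/s.
Step 2 — Transfer function: H(jω) = jωL/(R + jωL).
Step 3 — Numerator jωL = j·0.188; denominator R + jωL = 26.1 + j0.188.
Step 4 — H = 5.186e-05 + j0.007201.
Step 5 — Magnitude: |H| = 0.007202 (-42.9 dB); phase: φ = 89.6°.

|H| = 0.007202 (-42.9 dB), φ = 89.6°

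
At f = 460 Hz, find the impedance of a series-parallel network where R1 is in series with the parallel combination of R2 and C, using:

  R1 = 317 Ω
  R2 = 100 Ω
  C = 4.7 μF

Step 1 — Angular frequency: ω = 2π·f = 2π·460 = 2890 rad/s.
Step 2 — Component impedances:
  R1: Z = R = 317 Ω
  R2: Z = R = 100 Ω
  C: Z = 1/(jωC) = -j/(ω·C) = 0 - j73.61 Ω
Step 3 — Parallel branch: R2 || C = 1/(1/R2 + 1/C) = 35.15 - j47.74 Ω.
Step 4 — Series with R1: Z_total = R1 + (R2 || C) = 352.1 - j47.74 Ω = 355.4∠-7.7° Ω.

Z = 352.1 - j47.74 Ω = 355.4∠-7.7° Ω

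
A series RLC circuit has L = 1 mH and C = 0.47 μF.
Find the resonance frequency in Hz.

Step 1 — Resonance condition Im(Z)=0 gives ω₀ = 1/√(LC).
Step 2 — ω₀ = 1/√(0.001·4.7e-07) = 4.613e+04 rad/s.
Step 3 — f₀ = ω₀/(2π) = 7341 Hz.

f₀ = 7341 Hz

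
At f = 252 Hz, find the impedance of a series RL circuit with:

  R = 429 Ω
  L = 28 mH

Step 1 — Angular frequency: ω = 2π·f = 2π·252 = 1583 rad/s.
Step 2 — Component impedances:
  R: Z = R = 429 Ω
  L: Z = jωL = j·1583·0.028 = 0 + j44.33 Ω
Step 3 — Series combination: Z_total = R + L = 429 + j44.33 Ω = 431.3∠5.9° Ω.

Z = 429 + j44.33 Ω = 431.3∠5.9° Ω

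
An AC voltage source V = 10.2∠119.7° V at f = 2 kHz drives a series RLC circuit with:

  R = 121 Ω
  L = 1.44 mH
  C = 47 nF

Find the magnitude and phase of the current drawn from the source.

Step 1 — Angular frequency: ω = 2π·f = 2π·2000 = 1.257e+04 rad/s.
Step 2 — Component impedances:
  R: Z = R = 121 Ω
  L: Z = jωL = j·1.257e+04·0.00144 = 0 + j18.1 Ω
  C: Z = 1/(jωC) = -j/(ω·C) = 0 - j1693 Ω
Step 3 — Series combination: Z_total = R + L + C = 121 - j1675 Ω = 1679∠-85.9° Ω.
Step 4 — Source phasor: V = 10.2∠119.7° V = -5.054 + j8.86 V.
Step 5 — Ohm's law: I = V / Z_total = (-5.054 + j8.86) / (121 - j1675) = -0.005479 - j0.002621 A.
Step 6 — Convert to polar: |I| = 0.006074 A, ∠I = -154.4°.

I = 0.006074∠-154.4° A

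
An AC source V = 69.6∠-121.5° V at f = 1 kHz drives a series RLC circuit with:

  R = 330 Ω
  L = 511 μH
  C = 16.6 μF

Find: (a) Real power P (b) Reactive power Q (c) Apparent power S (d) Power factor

Step 1 — Angular frequency: ω = 2π·f = 2π·1000 = 6283 rad/s.
Step 2 — Component impedances:
  R: Z = R = 330 Ω
  L: Z = jωL = j·6283·0.000511 = 0 + j3.211 Ω
  C: Z = 1/(jωC) = -j/(ω·C) = 0 - j9.588 Ω
Step 3 — Series combination: Z_total = R + L + C = 330 - j6.377 Ω = 330.1∠-1.1° Ω.
Step 4 — Source phasor: V = 69.6∠-121.5° V = -36.37 - j59.34 V.
Step 5 — Current: I = V / Z = -0.1067 - j0.1819 A = 0.2109∠-120.4° A.
Step 6 — Complex power: S = V·I* = 14.67 - j0.2836 VA.
Step 7 — Real power: P = Re(S) = 14.67 W.
Step 8 — Reactive power: Q = Im(S) = -0.2836 VAR.
Step 9 — Apparent power: |S| = 14.68 VA.
Step 10 — Power factor: PF = P/|S| = 0.9998 (leading).

(a) P = 14.67 W  (b) Q = -0.2836 VAR  (c) S = 14.68 VA  (d) PF = 0.9998 (leading)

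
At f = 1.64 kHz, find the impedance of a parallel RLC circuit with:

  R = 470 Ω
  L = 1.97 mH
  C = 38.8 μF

Step 1 — Angular frequency: ω = 2π·f = 2π·1640 = 1.03e+04 rad/s.
Step 2 — Component impedances:
  R: Z = R = 470 Ω
  L: Z = jωL = j·1.03e+04·0.00197 = 0 + j20.3 Ω
  C: Z = 1/(jωC) = -j/(ω·C) = 0 - j2.501 Ω
Step 3 — Parallel combination: 1/Z_total = 1/R + 1/L + 1/C; Z_total = 0.01731 - j2.853 Ω = 2.853∠-89.7° Ω.

Z = 0.01731 - j2.853 Ω = 2.853∠-89.7° Ω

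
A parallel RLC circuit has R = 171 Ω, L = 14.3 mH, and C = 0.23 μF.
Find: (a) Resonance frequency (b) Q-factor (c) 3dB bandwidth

Step 1 — Resonance: ω₀ = 1/√(LC) = 1/√(0.0143·2.3e-07) = 1.744e+04 rad/s.
Step 2 — f₀ = ω₀/(2π) = 2775 Hz.
Step 3 — Parallel Q: Q = R/(ω₀L) = 171/(1.744e+04·0.0143) = 0.6858.
Step 4 — Bandwidth: Δω = ω₀/Q = 2.543e+04 rad/s; BW = Δω/(2π) = 4047 Hz.

(a) f₀ = 2775 Hz  (b) Q = 0.6858  (c) BW = 4047 Hz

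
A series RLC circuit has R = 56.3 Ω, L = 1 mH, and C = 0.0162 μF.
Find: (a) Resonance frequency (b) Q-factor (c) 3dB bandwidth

Step 1 — Resonance condition Im(Z)=0 gives ω₀ = 1/√(LC).
Step 2 — ω₀ = 1/√(0.001·1.62e-08) = 2.485e+05 rad/s.
Step 3 — f₀ = ω₀/(2π) = 3.954e+04 Hz.
Step 4 — Series Q: Q = ω₀L/R = 2.485e+05·0.001/56.3 = 4.413.
Step 5 — 3dB bandwidth: Δω = ω₀/Q = 5.63e+04 rad/s; BW = Δω/(2π) = 8960 Hz.

(a) f₀ = 3.954e+04 Hz  (b) Q = 4.413  (c) BW = 8960 Hz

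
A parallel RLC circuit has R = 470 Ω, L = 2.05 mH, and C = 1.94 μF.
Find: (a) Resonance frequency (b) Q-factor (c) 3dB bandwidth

Step 1 — Resonance: ω₀ = 1/√(LC) = 1/√(0.00205·1.94e-06) = 1.586e+04 rad/s.
Step 2 — f₀ = ω₀/(2π) = 2524 Hz.
Step 3 — Parallel Q: Q = R/(ω₀L) = 470/(1.586e+04·0.00205) = 14.46.
Step 4 — Bandwidth: Δω = ω₀/Q = 1097 rad/s; BW = Δω/(2π) = 174.6 Hz.

(a) f₀ = 2524 Hz  (b) Q = 14.46  (c) BW = 174.6 Hz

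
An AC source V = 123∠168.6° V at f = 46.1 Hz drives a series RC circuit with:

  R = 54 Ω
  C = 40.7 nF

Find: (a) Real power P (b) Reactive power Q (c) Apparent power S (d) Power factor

Step 1 — Angular frequency: ω = 2π·f = 2π·46.1 = 289.7 rad/s.
Step 2 — Component impedances:
  R: Z = R = 54 Ω
  C: Z = 1/(jωC) = -j/(ω·C) = 0 - j8.483e+04 Ω
Step 3 — Series combination: Z_total = R + C = 54 - j8.483e+04 Ω = 8.483e+04∠-90.0° Ω.
Step 4 — Source phasor: V = 123∠168.6° V = -120.6 + j24.31 V.
Step 5 — Current: I = V / Z = -0.0002875 - j0.001421 A = 0.00145∠-101.4° A.
Step 6 — Complex power: S = V·I* = 0.0001135 - j0.1784 VA.
Step 7 — Real power: P = Re(S) = 0.0001135 W.
Step 8 — Reactive power: Q = Im(S) = -0.1784 VAR.
Step 9 — Apparent power: |S| = 0.1784 VA.
Step 10 — Power factor: PF = P/|S| = 0.0006366 (leading).

(a) P = 0.0001135 W  (b) Q = -0.1784 VAR  (c) S = 0.1784 VA  (d) PF = 0.0006366 (leading)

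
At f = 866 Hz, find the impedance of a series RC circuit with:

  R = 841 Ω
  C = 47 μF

Step 1 — Angular frequency: ω = 2π·f = 2π·866 = 5441 rad/s.
Step 2 — Component impedances:
  R: Z = R = 841 Ω
  C: Z = 1/(jωC) = -j/(ω·C) = 0 - j3.91 Ω
Step 3 — Series combination: Z_total = R + C = 841 - j3.91 Ω = 841∠-0.3° Ω.

Z = 841 - j3.91 Ω = 841∠-0.3° Ω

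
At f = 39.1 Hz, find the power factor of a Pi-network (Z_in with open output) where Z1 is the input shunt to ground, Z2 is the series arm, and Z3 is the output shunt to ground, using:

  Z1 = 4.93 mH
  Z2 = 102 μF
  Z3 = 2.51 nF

Step 1 — Angular frequency: ω = 2π·f = 2π·39.1 = 245.7 rad/s.
Step 2 — Component impedances:
  Z1: Z = jωL = j·245.7·0.00493 = 0 + j1.211 Ω
  Z2: Z = 1/(jωC) = -j/(ω·C) = 0 - j39.91 Ω
  Z3: Z = 1/(jωC) = -j/(ω·C) = 0 - j1.622e+06 Ω
Step 3 — With open output, the series arm Z2 and the output shunt Z3 appear in series to ground: Z2 + Z3 = 0 - j1.622e+06 Ω.
Step 4 — Parallel with input shunt Z1: Z_in = Z1 || (Z2 + Z3) = 0 + j1.211 Ω = 1.211∠90.0° Ω.
Step 5 — Power factor: PF = cos(φ) = Re(Z)/|Z| = -0/1.211 = -0.
Step 6 — Type: Im(Z) = 1.211 ⇒ lagging (phase φ = 90.0°).

PF = -0 (lagging, φ = 90.0°)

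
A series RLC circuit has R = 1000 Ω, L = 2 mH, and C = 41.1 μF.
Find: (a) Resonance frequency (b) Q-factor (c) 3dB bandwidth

Step 1 — Resonance: ω₀ = 1/√(LC) = 1/√(0.002·4.11e-05) = 3488 rad/s.
Step 2 — f₀ = ω₀/(2π) = 555.1 Hz.
Step 3 — Series Q: Q = ω₀L/R = 3488·0.002/1000 = 0.006976.
Step 4 — Bandwidth: Δω = ω₀/Q = 5e+05 rad/s; BW = Δω/(2π) = 7.958e+04 Hz.

(a) f₀ = 555.1 Hz  (b) Q = 0.006976  (c) BW = 7.958e+04 Hz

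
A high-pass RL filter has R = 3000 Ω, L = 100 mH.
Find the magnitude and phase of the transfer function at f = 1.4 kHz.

Step 1 — Angular frequency: ω = 2π·1400 = 8796 rad/s.
Step 2 — Transfer function: H(jω) = jωL/(R + jωL).
Step 3 — Numerator jωL = j·879.6; denominator R + jωL = 3000 + j879.6.
Step 4 — H = 0.07917 + j0.27.
Step 5 — Magnitude: |H| = 0.2814 (-11.0 dB); phase: φ = 73.7°.

|H| = 0.2814 (-11.0 dB), φ = 73.7°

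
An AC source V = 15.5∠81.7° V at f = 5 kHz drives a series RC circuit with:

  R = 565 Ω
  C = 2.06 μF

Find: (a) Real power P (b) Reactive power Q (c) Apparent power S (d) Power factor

Step 1 — Angular frequency: ω = 2π·f = 2π·5000 = 3.142e+04 rad/s.
Step 2 — Component impedances:
  R: Z = R = 565 Ω
  C: Z = 1/(jωC) = -j/(ω·C) = 0 - j15.45 Ω
Step 3 — Series combination: Z_total = R + C = 565 - j15.45 Ω = 565.2∠-1.6° Ω.
Step 4 — Source phasor: V = 15.5∠81.7° V = 2.238 + j15.34 V.
Step 5 — Current: I = V / Z = 0.003215 + j0.02723 A = 0.02742∠83.3° A.
Step 6 — Complex power: S = V·I* = 0.4249 - j0.01162 VA.
Step 7 — Real power: P = Re(S) = 0.4249 W.
Step 8 — Reactive power: Q = Im(S) = -0.01162 VAR.
Step 9 — Apparent power: |S| = 0.4251 VA.
Step 10 — Power factor: PF = P/|S| = 0.9996 (leading).

(a) P = 0.4249 W  (b) Q = -0.01162 VAR  (c) S = 0.4251 VA  (d) PF = 0.9996 (leading)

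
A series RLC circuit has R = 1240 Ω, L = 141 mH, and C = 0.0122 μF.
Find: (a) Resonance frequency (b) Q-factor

Step 1 — Resonance condition Im(Z)=0 gives ω₀ = 1/√(LC).
Step 2 — ω₀ = 1/√(0.141·1.22e-08) = 2.411e+04 rad/s.
Step 3 — f₀ = ω₀/(2π) = 3837 Hz.
Step 4 — Series Q: Q = ω₀L/R = 2.411e+04·0.141/1240 = 2.742.

(a) f₀ = 3837 Hz  (b) Q = 2.742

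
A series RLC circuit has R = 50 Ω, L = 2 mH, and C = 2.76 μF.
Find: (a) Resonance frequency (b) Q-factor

Step 1 — Resonance condition Im(Z)=0 gives ω₀ = 1/√(LC).
Step 2 — ω₀ = 1/√(0.002·2.76e-06) = 1.346e+04 rad/s.
Step 3 — f₀ = ω₀/(2π) = 2142 Hz.
Step 4 — Series Q: Q = ω₀L/R = 1.346e+04·0.002/50 = 0.5384.

(a) f₀ = 2142 Hz  (b) Q = 0.5384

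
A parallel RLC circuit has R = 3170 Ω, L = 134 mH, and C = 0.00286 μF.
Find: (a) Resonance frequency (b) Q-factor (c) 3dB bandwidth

Step 1 — Resonance: ω₀ = 1/√(LC) = 1/√(0.134·2.86e-09) = 5.108e+04 rad/s.
Step 2 — f₀ = ω₀/(2π) = 8130 Hz.
Step 3 — Parallel Q: Q = R/(ω₀L) = 3170/(5.108e+04·0.134) = 0.4631.
Step 4 — Bandwidth: Δω = ω₀/Q = 1.103e+05 rad/s; BW = Δω/(2π) = 1.755e+04 Hz.

(a) f₀ = 8130 Hz  (b) Q = 0.4631  (c) BW = 1.755e+04 Hz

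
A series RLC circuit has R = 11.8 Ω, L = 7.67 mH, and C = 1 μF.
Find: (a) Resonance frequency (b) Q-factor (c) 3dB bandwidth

Step 1 — Resonance: ω₀ = 1/√(LC) = 1/√(0.00767·1e-06) = 1.142e+04 rad/s.
Step 2 — f₀ = ω₀/(2π) = 1817 Hz.
Step 3 — Series Q: Q = ω₀L/R = 1.142e+04·0.00767/11.8 = 7.422.
Step 4 — Bandwidth: Δω = ω₀/Q = 1538 rad/s; BW = Δω/(2π) = 244.9 Hz.

(a) f₀ = 1817 Hz  (b) Q = 7.422  (c) BW = 244.9 Hz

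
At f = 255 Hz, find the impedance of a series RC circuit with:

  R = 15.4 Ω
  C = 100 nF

Step 1 — Angular frequency: ω = 2π·f = 2π·255 = 1602 rad/s.
Step 2 — Component impedances:
  R: Z = R = 15.4 Ω
  C: Z = 1/(jωC) = -j/(ω·C) = 0 - j6241 Ω
Step 3 — Series combination: Z_total = R + C = 15.4 - j6241 Ω = 6241∠-89.9° Ω.

Z = 15.4 - j6241 Ω = 6241∠-89.9° Ω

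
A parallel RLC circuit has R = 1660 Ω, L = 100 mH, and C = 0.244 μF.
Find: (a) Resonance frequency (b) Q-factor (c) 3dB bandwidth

Step 1 — Resonance: ω₀ = 1/√(LC) = 1/√(0.1·2.44e-07) = 6402 rad/s.
Step 2 — f₀ = ω₀/(2π) = 1019 Hz.
Step 3 — Parallel Q: Q = R/(ω₀L) = 1660/(6402·0.1) = 2.593.
Step 4 — Bandwidth: Δω = ω₀/Q = 2469 rad/s; BW = Δω/(2π) = 392.9 Hz.

(a) f₀ = 1019 Hz  (b) Q = 2.593  (c) BW = 392.9 Hz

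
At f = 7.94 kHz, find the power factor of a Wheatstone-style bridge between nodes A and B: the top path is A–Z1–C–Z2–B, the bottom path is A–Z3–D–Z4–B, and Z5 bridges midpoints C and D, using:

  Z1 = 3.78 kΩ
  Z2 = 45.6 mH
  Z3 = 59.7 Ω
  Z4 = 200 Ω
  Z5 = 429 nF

Step 1 — Angular frequency: ω = 2π·f = 2π·7940 = 4.989e+04 rad/s.
Step 2 — Component impedances:
  Z1: Z = R = 3780 Ω
  Z2: Z = jωL = j·4.989e+04·0.0456 = 0 + j2275 Ω
  Z3: Z = R = 59.7 Ω
  Z4: Z = R = 200 Ω
  Z5: Z = 1/(jωC) = -j/(ω·C) = 0 - j46.72 Ω
Step 3 — Bridge requires nodal analysis (the Z5 bridge couples midpoints C and D, so the two paths cannot be reduced to a simple series/parallel combination). Setting node B to ground and injecting 1 A at node A, the 3-node admittance system at A, C, D solves to V_A = Z_AB = 257.3 + j17.81 Ω = 257.9∠4.0° Ω.
Step 4 — Power factor: PF = cos(φ) = Re(Z)/|Z| = 257.3/257.91 = 0.9976.
Step 5 — Type: Im(Z) = 17.81 ⇒ lagging (phase φ = 4.0°).

PF = 0.9976 (lagging, φ = 4.0°)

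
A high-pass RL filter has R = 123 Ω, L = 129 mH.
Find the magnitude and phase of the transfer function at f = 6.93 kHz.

Step 1 — Angular frequency: ω = 2π·6930 = 4.354e+04 rad/s.
Step 2 — Transfer function: H(jω) = jωL/(R + jωL).
Step 3 — Numerator jωL = j·5617; denominator R + jωL = 123 + j5617.
Step 4 — H = 0.9995 + j0.02189.
Step 5 — Magnitude: |H| = 0.9998 (-0.0 dB); phase: φ = 1.3°.

|H| = 0.9998 (-0.0 dB), φ = 1.3°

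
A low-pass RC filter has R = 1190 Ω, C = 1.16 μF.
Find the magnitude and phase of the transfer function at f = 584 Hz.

Step 1 — Angular frequency: ω = 2π·584 = 3669 rad/s.
Step 2 — Transfer function: H(jω) = 1/(1 + jωRC).
Step 3 — Denominator: 1 + jωRC = 1 + j·3669·1190·1.16e-06 = 1 + j5.065.
Step 4 — H = 0.03751 - j0.19.
Step 5 — Magnitude: |H| = 0.1937 (-14.3 dB); phase: φ = -78.8°.

|H| = 0.1937 (-14.3 dB), φ = -78.8°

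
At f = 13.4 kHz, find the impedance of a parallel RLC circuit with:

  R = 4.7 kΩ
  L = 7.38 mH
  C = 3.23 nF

Step 1 — Angular frequency: ω = 2π·f = 2π·1.34e+04 = 8.419e+04 rad/s.
Step 2 — Component impedances:
  R: Z = R = 4700 Ω
  L: Z = jωL = j·8.419e+04·0.00738 = 0 + j621.4 Ω
  C: Z = 1/(jωC) = -j/(ω·C) = 0 - j3677 Ω
Step 3 — Parallel combination: 1/Z_total = 1/R + 1/L + 1/C; Z_total = 116 + j729.2 Ω = 738.4∠81.0° Ω.

Z = 116 + j729.2 Ω = 738.4∠81.0° Ω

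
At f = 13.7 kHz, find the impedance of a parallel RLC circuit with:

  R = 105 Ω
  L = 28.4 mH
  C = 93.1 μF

Step 1 — Angular frequency: ω = 2π·f = 2π·1.37e+04 = 8.608e+04 rad/s.
Step 2 — Component impedances:
  R: Z = R = 105 Ω
  L: Z = jωL = j·8.608e+04·0.0284 = 0 + j2445 Ω
  C: Z = 1/(jωC) = -j/(ω·C) = 0 - j0.1248 Ω
Step 3 — Parallel combination: 1/Z_total = 1/R + 1/L + 1/C; Z_total = 0.0001483 - j0.1248 Ω = 0.1248∠-89.9° Ω.

Z = 0.0001483 - j0.1248 Ω = 0.1248∠-89.9° Ω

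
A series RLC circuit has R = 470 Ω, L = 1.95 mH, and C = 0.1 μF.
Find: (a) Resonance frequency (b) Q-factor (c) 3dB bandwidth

Step 1 — Resonance: ω₀ = 1/√(LC) = 1/√(0.00195·1e-07) = 7.161e+04 rad/s.
Step 2 — f₀ = ω₀/(2π) = 1.14e+04 Hz.
Step 3 — Series Q: Q = ω₀L/R = 7.161e+04·0.00195/470 = 0.2971.
Step 4 — Bandwidth: Δω = ω₀/Q = 2.41e+05 rad/s; BW = Δω/(2π) = 3.836e+04 Hz.

(a) f₀ = 1.14e+04 Hz  (b) Q = 0.2971  (c) BW = 3.836e+04 Hz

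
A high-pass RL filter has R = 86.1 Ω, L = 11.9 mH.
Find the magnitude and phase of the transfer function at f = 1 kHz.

Step 1 — Angular frequency: ω = 2π·1000 = 6283 rad/s.
Step 2 — Transfer function: H(jω) = jωL/(R + jωL).
Step 3 — Numerator jωL = j·74.77; denominator R + jωL = 86.1 + j74.77.
Step 4 — H = 0.4299 + j0.4951.
Step 5 — Magnitude: |H| = 0.6557 (-3.7 dB); phase: φ = 49.0°.

|H| = 0.6557 (-3.7 dB), φ = 49.0°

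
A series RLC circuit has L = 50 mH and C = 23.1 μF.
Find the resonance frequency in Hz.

Step 1 — Resonance condition Im(Z)=0 gives ω₀ = 1/√(LC).
Step 2 — ω₀ = 1/√(0.05·2.31e-05) = 930.5 rad/s.
Step 3 — f₀ = ω₀/(2π) = 148.1 Hz.

f₀ = 148.1 Hz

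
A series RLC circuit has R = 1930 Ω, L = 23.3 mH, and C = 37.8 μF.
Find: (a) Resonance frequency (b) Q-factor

Step 1 — Resonance condition Im(Z)=0 gives ω₀ = 1/√(LC).
Step 2 — ω₀ = 1/√(0.0233·3.78e-05) = 1066 rad/s.
Step 3 — f₀ = ω₀/(2π) = 169.6 Hz.
Step 4 — Series Q: Q = ω₀L/R = 1066·0.0233/1930 = 0.01286.

(a) f₀ = 169.6 Hz  (b) Q = 0.01286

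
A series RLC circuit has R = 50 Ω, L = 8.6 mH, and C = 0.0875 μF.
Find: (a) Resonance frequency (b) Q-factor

Step 1 — Resonance condition Im(Z)=0 gives ω₀ = 1/√(LC).
Step 2 — ω₀ = 1/√(0.0086·8.75e-08) = 3.645e+04 rad/s.
Step 3 — f₀ = ω₀/(2π) = 5802 Hz.
Step 4 — Series Q: Q = ω₀L/R = 3.645e+04·0.0086/50 = 6.27.

(a) f₀ = 5802 Hz  (b) Q = 6.27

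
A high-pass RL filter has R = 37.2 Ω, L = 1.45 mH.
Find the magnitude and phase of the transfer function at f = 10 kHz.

Step 1 — Angular frequency: ω = 2π·1e+04 = 6.283e+04 rad/s.
Step 2 — Transfer function: H(jω) = jωL/(R + jωL).
Step 3 — Numerator jωL = j·91.11; denominator R + jωL = 37.2 + j91.11.
Step 4 — H = 0.8571 + j0.35.
Step 5 — Magnitude: |H| = 0.9258 (-0.7 dB); phase: φ = 22.2°.

|H| = 0.9258 (-0.7 dB), φ = 22.2°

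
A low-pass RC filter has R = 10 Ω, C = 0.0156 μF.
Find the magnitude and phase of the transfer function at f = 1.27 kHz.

Step 1 — Angular frequency: ω = 2π·1270 = 7980 rad/s.
Step 2 — Transfer function: H(jω) = 1/(1 + jωRC).
Step 3 — Denominator: 1 + jωRC = 1 + j·7980·10·1.56e-08 = 1 + j0.001245.
Step 4 — H = 1 - j0.001245.
Step 5 — Magnitude: |H| = 1 (-0.0 dB); phase: φ = -0.1°.

|H| = 1 (-0.0 dB), φ = -0.1°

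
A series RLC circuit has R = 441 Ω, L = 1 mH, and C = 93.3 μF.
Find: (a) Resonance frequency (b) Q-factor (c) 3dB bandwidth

Step 1 — Resonance: ω₀ = 1/√(LC) = 1/√(0.001·9.33e-05) = 3274 rad/s.
Step 2 — f₀ = ω₀/(2π) = 521 Hz.
Step 3 — Series Q: Q = ω₀L/R = 3274·0.001/441 = 0.007424.
Step 4 — Bandwidth: Δω = ω₀/Q = 4.41e+05 rad/s; BW = Δω/(2π) = 7.019e+04 Hz.

(a) f₀ = 521 Hz  (b) Q = 0.007424  (c) BW = 7.019e+04 Hz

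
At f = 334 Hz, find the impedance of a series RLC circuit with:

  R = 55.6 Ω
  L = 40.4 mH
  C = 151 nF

Step 1 — Angular frequency: ω = 2π·f = 2π·334 = 2099 rad/s.
Step 2 — Component impedances:
  R: Z = R = 55.6 Ω
  L: Z = jωL = j·2099·0.0404 = 0 + j84.78 Ω
  C: Z = 1/(jωC) = -j/(ω·C) = 0 - j3156 Ω
Step 3 — Series combination: Z_total = R + L + C = 55.6 - j3071 Ω = 3071∠-89.0° Ω.

Z = 55.6 - j3071 Ω = 3071∠-89.0° Ω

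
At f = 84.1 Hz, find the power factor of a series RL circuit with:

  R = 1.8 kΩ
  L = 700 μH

Step 1 — Angular frequency: ω = 2π·f = 2π·84.1 = 528.4 rad/s.
Step 2 — Component impedances:
  R: Z = R = 1800 Ω
  L: Z = jωL = j·528.4·0.0007 = 0 + j0.3699 Ω
Step 3 — Series combination: Z_total = R + L = 1800 + j0.3699 Ω = 1800∠0.0° Ω.
Step 4 — Power factor: PF = cos(φ) = Re(Z)/|Z| = 1800/1800 = 1.
Step 5 — Type: Im(Z) = 0.3699 ⇒ lagging (phase φ = 0.0°).

PF = 1 (lagging, φ = 0.0°)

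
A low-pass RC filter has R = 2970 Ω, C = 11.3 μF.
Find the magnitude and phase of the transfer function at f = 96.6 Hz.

Step 1 — Angular frequency: ω = 2π·96.6 = 607 rad/s.
Step 2 — Transfer function: H(jω) = 1/(1 + jωRC).
Step 3 — Denominator: 1 + jωRC = 1 + j·607·2970·1.13e-05 = 1 + j20.37.
Step 4 — H = 0.002404 - j0.04897.
Step 5 — Magnitude: |H| = 0.04903 (-26.2 dB); phase: φ = -87.2°.

|H| = 0.04903 (-26.2 dB), φ = -87.2°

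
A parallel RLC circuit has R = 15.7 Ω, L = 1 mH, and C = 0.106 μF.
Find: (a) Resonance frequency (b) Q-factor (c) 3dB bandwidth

Step 1 — Resonance: ω₀ = 1/√(LC) = 1/√(0.001·1.06e-07) = 9.713e+04 rad/s.
Step 2 — f₀ = ω₀/(2π) = 1.546e+04 Hz.
Step 3 — Parallel Q: Q = R/(ω₀L) = 15.7/(9.713e+04·0.001) = 0.1616.
Step 4 — Bandwidth: Δω = ω₀/Q = 6.009e+05 rad/s; BW = Δω/(2π) = 9.563e+04 Hz.

(a) f₀ = 1.546e+04 Hz  (b) Q = 0.1616  (c) BW = 9.563e+04 Hz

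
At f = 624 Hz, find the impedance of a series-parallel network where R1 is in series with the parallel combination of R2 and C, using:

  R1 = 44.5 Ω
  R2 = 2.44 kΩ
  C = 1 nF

Step 1 — Angular frequency: ω = 2π·f = 2π·624 = 3921 rad/s.
Step 2 — Component impedances:
  R1: Z = R = 44.5 Ω
  R2: Z = R = 2440 Ω
  C: Z = 1/(jωC) = -j/(ω·C) = 0 - j2.551e+05 Ω
Step 3 — Parallel branch: R2 || C = 1/(1/R2 + 1/C) = 2440 - j23.34 Ω.
Step 4 — Series with R1: Z_total = R1 + (R2 || C) = 2484 - j23.34 Ω = 2484∠-0.5° Ω.

Z = 2484 - j23.34 Ω = 2484∠-0.5° Ω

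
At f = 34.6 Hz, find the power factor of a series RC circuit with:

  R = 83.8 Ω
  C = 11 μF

Step 1 — Angular frequency: ω = 2π·f = 2π·34.6 = 217.4 rad/s.
Step 2 — Component impedances:
  R: Z = R = 83.8 Ω
  C: Z = 1/(jωC) = -j/(ω·C) = 0 - j418.2 Ω
Step 3 — Series combination: Z_total = R + C = 83.8 - j418.2 Ω = 426.5∠-78.7° Ω.
Step 4 — Power factor: PF = cos(φ) = Re(Z)/|Z| = 83.8/426.5 = 0.1965.
Step 5 — Type: Im(Z) = -418.2 ⇒ leading (phase φ = -78.7°).

PF = 0.1965 (leading, φ = -78.7°)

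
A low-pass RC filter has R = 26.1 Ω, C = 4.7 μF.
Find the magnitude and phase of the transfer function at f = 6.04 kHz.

Step 1 — Angular frequency: ω = 2π·6040 = 3.795e+04 rad/s.
Step 2 — Transfer function: H(jω) = 1/(1 + jωRC).
Step 3 — Denominator: 1 + jωRC = 1 + j·3.795e+04·26.1·4.7e-06 = 1 + j4.655.
Step 4 — H = 0.04411 - j0.2053.
Step 5 — Magnitude: |H| = 0.21 (-13.6 dB); phase: φ = -77.9°.

|H| = 0.21 (-13.6 dB), φ = -77.9°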